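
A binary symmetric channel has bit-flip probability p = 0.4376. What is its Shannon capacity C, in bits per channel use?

For BSC with error probability p:
C = 1 - H(p) where H(p) is binary entropy
H(0.4376) = -0.4376 × log₂(0.4376) - 0.5624 × log₂(0.5624)
H(p) = 0.9887
C = 1 - 0.9887 = 0.0113 bits/use


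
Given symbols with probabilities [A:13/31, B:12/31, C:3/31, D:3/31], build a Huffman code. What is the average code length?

Huffman tree construction:
Combine smallest probabilities repeatedly
Resulting codes:
  A: 0 (length 1)
  B: 11 (length 2)
  C: 100 (length 3)
  D: 101 (length 3)
Average length = Σ p(s) × length(s) = 1.7742 bits


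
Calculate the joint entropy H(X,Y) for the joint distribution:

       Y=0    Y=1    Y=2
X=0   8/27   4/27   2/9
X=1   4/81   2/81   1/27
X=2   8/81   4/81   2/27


H(X,Y) = -Σ p(x,y) log₂ p(x,y)
  p(0,0)=8/27: -0.2963 × log₂(0.2963) = 0.5200
  p(0,1)=4/27: -0.1481 × log₂(0.1481) = 0.4081
  p(0,2)=2/9: -0.2222 × log₂(0.2222) = 0.4822
  p(1,0)=4/81: -0.0494 × log₂(0.0494) = 0.2143
  p(1,1)=2/81: -0.0247 × log₂(0.0247) = 0.1318
  p(1,2)=1/27: -0.0370 × log₂(0.0370) = 0.1761
  p(2,0)=8/81: -0.0988 × log₂(0.0988) = 0.3299
  p(2,1)=4/81: -0.0494 × log₂(0.0494) = 0.2143
  p(2,2)=2/27: -0.0741 × log₂(0.0741) = 0.2781
H(X,Y) = 2.7549 bits


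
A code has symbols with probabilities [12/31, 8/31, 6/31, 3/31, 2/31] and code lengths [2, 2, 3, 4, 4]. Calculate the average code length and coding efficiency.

Average length L = Σ p_i × l_i = 2.5161 bits
Entropy H = 2.0741 bits
Efficiency η = H/L × 100% = 82.43%


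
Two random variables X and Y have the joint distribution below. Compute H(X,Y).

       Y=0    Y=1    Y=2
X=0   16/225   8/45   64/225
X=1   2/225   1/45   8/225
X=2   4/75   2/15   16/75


H(X,Y) = -Σ p(x,y) log₂ p(x,y)
  p(0,0)=16/225: -0.0711 × log₂(0.0711) = 0.2712
  p(0,1)=8/45: -0.1778 × log₂(0.1778) = 0.4430
  p(0,2)=64/225: -0.2844 × log₂(0.2844) = 0.5159
  p(1,0)=2/225: -0.0089 × log₂(0.0089) = 0.0606
  p(1,1)=1/45: -0.0222 × log₂(0.0222) = 0.1220
  p(1,2)=8/225: -0.0356 × log₂(0.0356) = 0.1712
  p(2,0)=4/75: -0.0533 × log₂(0.0533) = 0.2255
  p(2,1)=2/15: -0.1333 × log₂(0.1333) = 0.3876
  p(2,2)=16/75: -0.2133 × log₂(0.2133) = 0.4755
H(X,Y) = 2.6725 bits


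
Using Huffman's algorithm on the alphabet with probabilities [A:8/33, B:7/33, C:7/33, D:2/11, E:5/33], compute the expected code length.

Huffman tree construction:
Combine smallest probabilities repeatedly
Resulting codes:
  A: 10 (length 2)
  B: 00 (length 2)
  C: 01 (length 2)
  D: 111 (length 3)
  E: 110 (length 3)
Average length = Σ p(s) × length(s) = 2.3333 bits


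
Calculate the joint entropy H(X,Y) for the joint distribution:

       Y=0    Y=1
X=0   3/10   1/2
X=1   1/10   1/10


H(X,Y) = -Σ p(x,y) log₂ p(x,y)
  p(0,0)=3/10: -0.3000 × log₂(0.3000) = 0.5211
  p(0,1)=1/2: -0.5000 × log₂(0.5000) = 0.5000
  p(1,0)=1/10: -0.1000 × log₂(0.1000) = 0.3322
  p(1,1)=1/10: -0.1000 × log₂(0.1000) = 0.3322
H(X,Y) = 1.6855 bits


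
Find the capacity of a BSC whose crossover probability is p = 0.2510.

For BSC with error probability p:
C = 1 - H(p) where H(p) is binary entropy
H(0.2510) = -0.2510 × log₂(0.2510) - 0.7490 × log₂(0.7490)
H(p) = 0.8129
C = 1 - 0.8129 = 0.1871 bits/use


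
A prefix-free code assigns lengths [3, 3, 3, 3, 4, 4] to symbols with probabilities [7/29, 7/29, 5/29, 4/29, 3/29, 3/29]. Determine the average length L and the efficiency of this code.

Average length L = Σ p_i × l_i = 3.2069 bits
Entropy H = 2.4986 bits
Efficiency η = H/L × 100% = 77.91%


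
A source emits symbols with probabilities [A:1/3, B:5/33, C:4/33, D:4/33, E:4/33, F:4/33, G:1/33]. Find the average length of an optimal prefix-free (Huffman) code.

Huffman tree construction:
Combine smallest probabilities repeatedly
Resulting codes:
  A: 11 (length 2)
  B: 101 (length 3)
  C: 001 (length 3)
  D: 010 (length 3)
  E: 011 (length 3)
  F: 100 (length 3)
  G: 000 (length 3)
Average length = Σ p(s) × length(s) = 2.6667 bits


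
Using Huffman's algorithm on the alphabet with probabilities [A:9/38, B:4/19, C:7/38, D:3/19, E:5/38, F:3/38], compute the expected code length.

Huffman tree construction:
Combine smallest probabilities repeatedly
Resulting codes:
  A: 10 (length 2)
  B: 00 (length 2)
  C: 111 (length 3)
  D: 110 (length 3)
  E: 011 (length 3)
  F: 010 (length 3)
Average length = Σ p(s) × length(s) = 2.5526 bits


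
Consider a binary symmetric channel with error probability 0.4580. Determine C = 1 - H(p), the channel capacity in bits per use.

For BSC with error probability p:
C = 1 - H(p) where H(p) is binary entropy
H(0.4580) = -0.4580 × log₂(0.4580) - 0.5420 × log₂(0.5420)
H(p) = 0.9949
C = 1 - 0.9949 = 0.0051 bits/use


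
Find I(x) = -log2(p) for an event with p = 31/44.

Information content I(x) = -log₂(p(x))
I = -log₂(31/44) = -log₂(0.7045)
I = 0.5052 bits


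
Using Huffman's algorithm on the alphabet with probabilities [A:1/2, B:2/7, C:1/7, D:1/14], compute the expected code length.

Huffman tree construction:
Combine smallest probabilities repeatedly
Resulting codes:
  A: 0 (length 1)
  B: 11 (length 2)
  C: 101 (length 3)
  D: 100 (length 3)
Average length = Σ p(s) × length(s) = 1.7143 bits


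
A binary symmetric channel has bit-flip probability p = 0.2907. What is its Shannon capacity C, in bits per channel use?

For BSC with error probability p:
C = 1 - H(p) where H(p) is binary entropy
H(0.2907) = -0.2907 × log₂(0.2907) - 0.7093 × log₂(0.7093)
H(p) = 0.8696
C = 1 - 0.8696 = 0.1304 bits/use


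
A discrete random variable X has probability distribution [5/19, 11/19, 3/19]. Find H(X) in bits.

H(X) = -Σ p(x) log₂ p(x)
  -5/19 × log₂(5/19) = 0.5068
  -11/19 × log₂(11/19) = 0.4565
  -3/19 × log₂(3/19) = 0.4205
H(X) = 1.3838 bits


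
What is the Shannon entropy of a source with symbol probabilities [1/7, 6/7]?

H(X) = -Σ p(x) log₂ p(x)
  -1/7 × log₂(1/7) = 0.4011
  -6/7 × log₂(6/7) = 0.1906
H(X) = 0.5917 bits


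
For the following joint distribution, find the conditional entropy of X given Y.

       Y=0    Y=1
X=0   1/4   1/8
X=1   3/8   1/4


H(X|Y) = Σ_y p(y) H(X|Y=y)
  p(Y=0) = 5/8, H(X|Y=0) = 0.9710
  p(Y=1) = 3/8, H(X|Y=1) = 0.9183
H(X|Y) = 0.6250×0.9710 + 0.3750×0.9183 = 0.9512 bits


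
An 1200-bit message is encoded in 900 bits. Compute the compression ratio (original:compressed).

Compression ratio = Original / Compressed
= 1200 / 900 = 1.33:1


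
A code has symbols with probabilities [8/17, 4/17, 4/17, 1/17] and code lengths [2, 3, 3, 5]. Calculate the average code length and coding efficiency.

Average length L = Σ p_i × l_i = 2.6471 bits
Entropy H = 1.7345 bits
Efficiency η = H/L × 100% = 65.53%


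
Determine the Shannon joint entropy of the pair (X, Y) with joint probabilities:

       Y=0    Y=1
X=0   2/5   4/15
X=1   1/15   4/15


H(X,Y) = -Σ p(x,y) log₂ p(x,y)
  p(0,0)=2/5: -0.4000 × log₂(0.4000) = 0.5288
  p(0,1)=4/15: -0.2667 × log₂(0.2667) = 0.5085
  p(1,0)=1/15: -0.0667 × log₂(0.0667) = 0.2605
  p(1,1)=4/15: -0.2667 × log₂(0.2667) = 0.5085
H(X,Y) = 1.8062 bits


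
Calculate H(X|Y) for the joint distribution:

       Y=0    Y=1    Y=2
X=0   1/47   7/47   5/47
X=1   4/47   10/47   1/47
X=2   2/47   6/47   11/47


H(X|Y) = Σ_y p(y) H(X|Y=y)
  p(Y=0) = 7/47, H(X|Y=0) = 1.3788
  p(Y=1) = 23/47, H(X|Y=1) = 1.5505
  p(Y=2) = 17/47, H(X|Y=2) = 1.1661
H(X|Y) = 0.1489×1.3788 + 0.4894×1.5505 + 0.3617×1.1661 = 1.3859 bits


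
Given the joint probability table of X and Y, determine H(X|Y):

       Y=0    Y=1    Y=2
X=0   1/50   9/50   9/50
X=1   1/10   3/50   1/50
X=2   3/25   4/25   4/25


H(X|Y) = Σ_y p(y) H(X|Y=y)
  p(Y=0) = 6/25, H(X|Y=0) = 1.3250
  p(Y=1) = 2/5, H(X|Y=1) = 1.4577
  p(Y=2) = 9/25, H(X|Y=2) = 1.2516
H(X|Y) = 0.2400×1.3250 + 0.4000×1.4577 + 0.3600×1.2516 = 1.3517 bits


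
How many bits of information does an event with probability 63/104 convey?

Information content I(x) = -log₂(p(x))
I = -log₂(63/104) = -log₂(0.6058)
I = 0.7232 bits


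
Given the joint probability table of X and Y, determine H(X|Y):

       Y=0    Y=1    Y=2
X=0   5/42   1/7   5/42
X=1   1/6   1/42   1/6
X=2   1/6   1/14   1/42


H(X|Y) = Σ_y p(y) H(X|Y=y)
  p(Y=0) = 19/42, H(X|Y=0) = 1.5683
  p(Y=1) = 5/21, H(X|Y=1) = 1.2955
  p(Y=2) = 13/42, H(X|Y=2) = 1.2957
H(X|Y) = 0.4524×1.5683 + 0.2381×1.2955 + 0.3095×1.2957 = 1.4190 bits


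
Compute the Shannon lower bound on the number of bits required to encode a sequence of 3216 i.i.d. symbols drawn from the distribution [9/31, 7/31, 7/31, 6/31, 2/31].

Entropy H = 2.2012 bits/symbol
Minimum bits = H × n = 2.2012 × 3216
= 7079.14 bits


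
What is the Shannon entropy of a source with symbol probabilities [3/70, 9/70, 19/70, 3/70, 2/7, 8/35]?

H(X) = -Σ p(x) log₂ p(x)
  -3/70 × log₂(3/70) = 0.1948
  -9/70 × log₂(9/70) = 0.3805
  -19/70 × log₂(19/70) = 0.5107
  -3/70 × log₂(3/70) = 0.1948
  -2/7 × log₂(2/7) = 0.5164
  -8/35 × log₂(8/35) = 0.4867
H(X) = 2.2837 bits


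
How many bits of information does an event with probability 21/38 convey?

Information content I(x) = -log₂(p(x))
I = -log₂(21/38) = -log₂(0.5526)
I = 0.8556 bits


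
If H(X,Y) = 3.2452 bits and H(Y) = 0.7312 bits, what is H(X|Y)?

Chain rule: H(X,Y) = H(X|Y) + H(Y)
H(X|Y) = H(X,Y) - H(Y) = 3.2452 - 0.7312 = 2.514 bits


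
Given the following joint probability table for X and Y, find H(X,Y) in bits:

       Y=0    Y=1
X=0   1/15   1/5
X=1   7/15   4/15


H(X,Y) = -Σ p(x,y) log₂ p(x,y)
  p(0,0)=1/15: -0.0667 × log₂(0.0667) = 0.2605
  p(0,1)=1/5: -0.2000 × log₂(0.2000) = 0.4644
  p(1,0)=7/15: -0.4667 × log₂(0.4667) = 0.5131
  p(1,1)=4/15: -0.2667 × log₂(0.2667) = 0.5085
H(X,Y) = 1.7465 bits


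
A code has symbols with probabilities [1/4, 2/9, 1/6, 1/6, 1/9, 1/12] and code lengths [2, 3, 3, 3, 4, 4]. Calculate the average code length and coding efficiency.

Average length L = Σ p_i × l_i = 2.9444 bits
Entropy H = 2.4948 bits
Efficiency η = H/L × 100% = 84.73%


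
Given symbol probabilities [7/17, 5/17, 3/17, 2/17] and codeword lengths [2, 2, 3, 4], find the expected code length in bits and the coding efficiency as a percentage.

Average length L = Σ p_i × l_i = 2.4118 bits
Entropy H = 1.8512 bits
Efficiency η = H/L × 100% = 76.76%


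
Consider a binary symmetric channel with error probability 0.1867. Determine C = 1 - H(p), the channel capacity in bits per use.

For BSC with error probability p:
C = 1 - H(p) where H(p) is binary entropy
H(0.1867) = -0.1867 × log₂(0.1867) - 0.8133 × log₂(0.8133)
H(p) = 0.6945
C = 1 - 0.6945 = 0.3055 bits/use


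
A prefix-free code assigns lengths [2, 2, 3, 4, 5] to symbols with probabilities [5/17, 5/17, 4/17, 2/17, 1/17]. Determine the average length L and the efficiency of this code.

Average length L = Σ p_i × l_i = 2.6471 bits
Entropy H = 2.1334 bits
Efficiency η = H/L × 100% = 80.59%


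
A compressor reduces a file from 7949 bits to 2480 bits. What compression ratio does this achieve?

Compression ratio = Original / Compressed
= 7949 / 2480 = 3.21:1


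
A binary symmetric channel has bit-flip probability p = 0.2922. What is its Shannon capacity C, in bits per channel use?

For BSC with error probability p:
C = 1 - H(p) where H(p) is binary entropy
H(0.2922) = -0.2922 × log₂(0.2922) - 0.7078 × log₂(0.7078)
H(p) = 0.8715
C = 1 - 0.8715 = 0.1285 bits/use


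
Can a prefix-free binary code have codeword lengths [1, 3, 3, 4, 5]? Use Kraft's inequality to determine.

Kraft inequality: Σ 2^(-l_i) ≤ 1 for prefix-free code
Calculating: 2^(-1) + 2^(-3) + 2^(-3) + 2^(-4) + 2^(-5)
= 0.5 + 0.125 + 0.125 + 0.0625 + 0.03125
= 0.8438
Since 0.8438 ≤ 1, prefix-free code exists


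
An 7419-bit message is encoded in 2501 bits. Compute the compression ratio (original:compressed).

Compression ratio = Original / Compressed
= 7419 / 2501 = 2.97:1


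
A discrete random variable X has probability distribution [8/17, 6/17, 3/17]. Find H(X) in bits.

H(X) = -Σ p(x) log₂ p(x)
  -8/17 × log₂(8/17) = 0.5117
  -6/17 × log₂(6/17) = 0.5303
  -3/17 × log₂(3/17) = 0.4416
H(X) = 1.4837 bits


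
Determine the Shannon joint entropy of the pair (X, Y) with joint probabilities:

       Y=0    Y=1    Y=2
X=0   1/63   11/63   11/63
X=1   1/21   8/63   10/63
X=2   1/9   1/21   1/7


H(X,Y) = -Σ p(x,y) log₂ p(x,y)
  p(0,0)=1/63: -0.0159 × log₂(0.0159) = 0.0949
  p(0,1)=11/63: -0.1746 × log₂(0.1746) = 0.4396
  p(0,2)=11/63: -0.1746 × log₂(0.1746) = 0.4396
  p(1,0)=1/21: -0.0476 × log₂(0.0476) = 0.2092
  p(1,1)=8/63: -0.1270 × log₂(0.1270) = 0.3781
  p(1,2)=10/63: -0.1587 × log₂(0.1587) = 0.4215
  p(2,0)=1/9: -0.1111 × log₂(0.1111) = 0.3522
  p(2,1)=1/21: -0.0476 × log₂(0.0476) = 0.2092
  p(2,2)=1/7: -0.1429 × log₂(0.1429) = 0.4011
H(X,Y) = 2.9453 bits


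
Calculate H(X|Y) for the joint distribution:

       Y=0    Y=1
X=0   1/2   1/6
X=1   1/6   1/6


H(X|Y) = Σ_y p(y) H(X|Y=y)
  p(Y=0) = 2/3, H(X|Y=0) = 0.8113
  p(Y=1) = 1/3, H(X|Y=1) = 1.0000
H(X|Y) = 0.6667×0.8113 + 0.3333×1.0000 = 0.8742 bits


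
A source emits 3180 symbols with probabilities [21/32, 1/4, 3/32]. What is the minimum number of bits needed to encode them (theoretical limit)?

Entropy H = 1.2190 bits/symbol
Minimum bits = H × n = 1.2190 × 3180
= 3876.27 bits


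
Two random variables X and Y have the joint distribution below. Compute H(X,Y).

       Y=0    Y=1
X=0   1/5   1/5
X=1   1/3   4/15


H(X,Y) = -Σ p(x,y) log₂ p(x,y)
  p(0,0)=1/5: -0.2000 × log₂(0.2000) = 0.4644
  p(0,1)=1/5: -0.2000 × log₂(0.2000) = 0.4644
  p(1,0)=1/3: -0.3333 × log₂(0.3333) = 0.5283
  p(1,1)=4/15: -0.2667 × log₂(0.2667) = 0.5085
H(X,Y) = 1.9656 bits


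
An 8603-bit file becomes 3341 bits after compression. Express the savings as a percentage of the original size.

Space savings = (1 - Compressed/Original) × 100%
= (1 - 3341/8603) × 100%
= 61.16%


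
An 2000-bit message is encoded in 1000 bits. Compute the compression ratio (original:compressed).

Compression ratio = Original / Compressed
= 2000 / 1000 = 2.00:1


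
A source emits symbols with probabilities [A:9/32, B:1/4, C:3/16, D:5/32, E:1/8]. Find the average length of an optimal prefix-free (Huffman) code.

Huffman tree construction:
Combine smallest probabilities repeatedly
Resulting codes:
  A: 10 (length 2)
  B: 01 (length 2)
  C: 00 (length 2)
  D: 111 (length 3)
  E: 110 (length 3)
Average length = Σ p(s) × length(s) = 2.2812 bits


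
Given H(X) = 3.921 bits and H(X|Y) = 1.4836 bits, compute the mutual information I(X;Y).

I(X;Y) = H(X) - H(X|Y)
I(X;Y) = 3.921 - 1.4836 = 2.4374 bits


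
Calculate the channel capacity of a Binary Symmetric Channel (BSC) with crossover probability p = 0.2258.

For BSC with error probability p:
C = 1 - H(p) where H(p) is binary entropy
H(0.2258) = -0.2258 × log₂(0.2258) - 0.7742 × log₂(0.7742)
H(p) = 0.7706
C = 1 - 0.7706 = 0.2294 bits/use


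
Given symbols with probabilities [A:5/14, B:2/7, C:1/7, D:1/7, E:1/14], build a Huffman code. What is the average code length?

Huffman tree construction:
Combine smallest probabilities repeatedly
Resulting codes:
  A: 11 (length 2)
  B: 10 (length 2)
  C: 011 (length 3)
  D: 00 (length 2)
  E: 010 (length 3)
Average length = Σ p(s) × length(s) = 2.2143 bits


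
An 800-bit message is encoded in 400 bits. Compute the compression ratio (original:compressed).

Compression ratio = Original / Compressed
= 800 / 400 = 2.00:1


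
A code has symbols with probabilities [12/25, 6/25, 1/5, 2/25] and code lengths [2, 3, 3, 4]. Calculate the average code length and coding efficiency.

Average length L = Σ p_i × l_i = 2.6000 bits
Entropy H = 1.7583 bits
Efficiency η = H/L × 100% = 67.63%


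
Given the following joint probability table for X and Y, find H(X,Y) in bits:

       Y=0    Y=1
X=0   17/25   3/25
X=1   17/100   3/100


H(X,Y) = -Σ p(x,y) log₂ p(x,y)
  p(0,0)=17/25: -0.6800 × log₂(0.6800) = 0.3783
  p(0,1)=3/25: -0.1200 × log₂(0.1200) = 0.3671
  p(1,0)=17/100: -0.1700 × log₂(0.1700) = 0.4346
  p(1,1)=3/100: -0.0300 × log₂(0.0300) = 0.1518
H(X,Y) = 1.3318 bits


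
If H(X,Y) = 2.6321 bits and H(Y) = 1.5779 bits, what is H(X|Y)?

Chain rule: H(X,Y) = H(X|Y) + H(Y)
H(X|Y) = H(X,Y) - H(Y) = 2.6321 - 1.5779 = 1.0542 bits


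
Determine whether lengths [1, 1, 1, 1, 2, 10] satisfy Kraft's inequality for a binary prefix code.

Kraft inequality: Σ 2^(-l_i) ≤ 1 for prefix-free code
Calculating: 2^(-1) + 2^(-1) + 2^(-1) + 2^(-1) + 2^(-2) + 2^(-10)
= 0.5 + 0.5 + 0.5 + 0.5 + 0.25 + 0.0009765625
= 2.2510
Since 2.2510 > 1, prefix-free code does not exist


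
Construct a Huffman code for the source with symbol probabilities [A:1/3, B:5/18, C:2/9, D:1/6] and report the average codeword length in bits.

Huffman tree construction:
Combine smallest probabilities repeatedly
Resulting codes:
  A: 11 (length 2)
  B: 10 (length 2)
  C: 01 (length 2)
  D: 00 (length 2)
Average length = Σ p(s) × length(s) = 2.0000 bits


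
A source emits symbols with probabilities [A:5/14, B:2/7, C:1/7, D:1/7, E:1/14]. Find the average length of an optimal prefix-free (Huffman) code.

Huffman tree construction:
Combine smallest probabilities repeatedly
Resulting codes:
  A: 11 (length 2)
  B: 10 (length 2)
  C: 011 (length 3)
  D: 00 (length 2)
  E: 010 (length 3)
Average length = Σ p(s) × length(s) = 2.2143 bits


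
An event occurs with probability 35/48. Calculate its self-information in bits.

Information content I(x) = -log₂(p(x))
I = -log₂(35/48) = -log₂(0.7292)
I = 0.4557 bits


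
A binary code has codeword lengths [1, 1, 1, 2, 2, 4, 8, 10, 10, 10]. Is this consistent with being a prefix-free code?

Kraft inequality: Σ 2^(-l_i) ≤ 1 for prefix-free code
Calculating: 2^(-1) + 2^(-1) + 2^(-1) + 2^(-2) + 2^(-2) + 2^(-4) + 2^(-8) + 2^(-10) + 2^(-10) + 2^(-10)
= 0.5 + 0.5 + 0.5 + 0.25 + 0.25 + 0.0625 + 0.00390625 + 0.0009765625 + 0.0009765625 + 0.0009765625
= 2.0693
Since 2.0693 > 1, prefix-free code does not exist


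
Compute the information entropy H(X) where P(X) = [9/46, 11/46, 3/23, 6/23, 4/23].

H(X) = -Σ p(x) log₂ p(x)
  -9/46 × log₂(9/46) = 0.4605
  -11/46 × log₂(11/46) = 0.4936
  -3/23 × log₂(3/23) = 0.3833
  -6/23 × log₂(6/23) = 0.5057
  -4/23 × log₂(4/23) = 0.4389
H(X) = 2.2820 bits


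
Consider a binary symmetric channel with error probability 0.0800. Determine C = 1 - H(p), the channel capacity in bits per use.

For BSC with error probability p:
C = 1 - H(p) where H(p) is binary entropy
H(0.0800) = -0.0800 × log₂(0.0800) - 0.9200 × log₂(0.9200)
H(p) = 0.4022
C = 1 - 0.4022 = 0.5978 bits/use


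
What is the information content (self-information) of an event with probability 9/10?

Information content I(x) = -log₂(p(x))
I = -log₂(9/10) = -log₂(0.9000)
I = 0.1520 bits


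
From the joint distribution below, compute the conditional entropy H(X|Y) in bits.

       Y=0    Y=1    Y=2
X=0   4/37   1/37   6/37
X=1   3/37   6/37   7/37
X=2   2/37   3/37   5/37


H(X|Y) = Σ_y p(y) H(X|Y=y)
  p(Y=0) = 9/37, H(X|Y=0) = 1.5305
  p(Y=1) = 10/37, H(X|Y=1) = 1.2955
  p(Y=2) = 18/37, H(X|Y=2) = 1.5715
H(X|Y) = 0.2432×1.5305 + 0.2703×1.2955 + 0.4865×1.5715 = 1.4869 bits


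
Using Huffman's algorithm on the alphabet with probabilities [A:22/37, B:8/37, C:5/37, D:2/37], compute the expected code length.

Huffman tree construction:
Combine smallest probabilities repeatedly
Resulting codes:
  A: 1 (length 1)
  B: 01 (length 2)
  C: 001 (length 3)
  D: 000 (length 3)
Average length = Σ p(s) × length(s) = 1.5946 bits


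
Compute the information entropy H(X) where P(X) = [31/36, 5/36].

H(X) = -Σ p(x) log₂ p(x)
  -31/36 × log₂(31/36) = 0.1858
  -5/36 × log₂(5/36) = 0.3956
H(X) = 0.5813 bits


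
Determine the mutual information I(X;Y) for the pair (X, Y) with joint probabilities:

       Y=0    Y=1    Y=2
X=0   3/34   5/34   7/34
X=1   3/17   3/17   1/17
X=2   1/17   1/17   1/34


H(X) = 1.4546, H(Y) = 1.5763, H(X,Y) = 2.9394
I(X;Y) = H(X) + H(Y) - H(X,Y) = 0.0916 bits


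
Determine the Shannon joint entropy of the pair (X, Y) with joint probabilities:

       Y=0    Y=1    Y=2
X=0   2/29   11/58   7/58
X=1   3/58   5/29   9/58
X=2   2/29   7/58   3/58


H(X,Y) = -Σ p(x,y) log₂ p(x,y)
  p(0,0)=2/29: -0.0690 × log₂(0.0690) = 0.2661
  p(0,1)=11/58: -0.1897 × log₂(0.1897) = 0.4549
  p(0,2)=7/58: -0.1207 × log₂(0.1207) = 0.3682
  p(1,0)=3/58: -0.0517 × log₂(0.0517) = 0.2210
  p(1,1)=5/29: -0.1724 × log₂(0.1724) = 0.4373
  p(1,2)=9/58: -0.1552 × log₂(0.1552) = 0.4171
  p(2,0)=2/29: -0.0690 × log₂(0.0690) = 0.2661
  p(2,1)=7/58: -0.1207 × log₂(0.1207) = 0.3682
  p(2,2)=3/58: -0.0517 × log₂(0.0517) = 0.2210
H(X,Y) = 3.0198 bits


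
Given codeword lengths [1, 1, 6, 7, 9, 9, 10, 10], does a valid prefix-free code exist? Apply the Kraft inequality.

Kraft inequality: Σ 2^(-l_i) ≤ 1 for prefix-free code
Calculating: 2^(-1) + 2^(-1) + 2^(-6) + 2^(-7) + 2^(-9) + 2^(-9) + 2^(-10) + 2^(-10)
= 0.5 + 0.5 + 0.015625 + 0.0078125 + 0.001953125 + 0.001953125 + 0.0009765625 + 0.0009765625
= 1.0293
Since 1.0293 > 1, prefix-free code does not exist


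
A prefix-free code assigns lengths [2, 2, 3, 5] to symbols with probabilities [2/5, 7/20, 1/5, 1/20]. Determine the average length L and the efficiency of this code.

Average length L = Σ p_i × l_i = 2.3500 bits
Entropy H = 1.7394 bits
Efficiency η = H/L × 100% = 74.02%


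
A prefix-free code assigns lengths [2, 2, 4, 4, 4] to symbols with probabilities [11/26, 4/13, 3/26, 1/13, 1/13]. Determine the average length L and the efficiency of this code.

Average length L = Σ p_i × l_i = 2.5385 bits
Entropy H = 1.9770 bits
Efficiency η = H/L × 100% = 77.88%


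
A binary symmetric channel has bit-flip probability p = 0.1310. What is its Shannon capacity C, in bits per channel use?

For BSC with error probability p:
C = 1 - H(p) where H(p) is binary entropy
H(0.1310) = -0.1310 × log₂(0.1310) - 0.8690 × log₂(0.8690)
H(p) = 0.5602
C = 1 - 0.5602 = 0.4398 bits/use


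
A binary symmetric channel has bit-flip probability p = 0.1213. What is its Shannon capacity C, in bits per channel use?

For BSC with error probability p:
C = 1 - H(p) where H(p) is binary entropy
H(0.1213) = -0.1213 × log₂(0.1213) - 0.8787 × log₂(0.8787)
H(p) = 0.5331
C = 1 - 0.5331 = 0.4669 bits/use


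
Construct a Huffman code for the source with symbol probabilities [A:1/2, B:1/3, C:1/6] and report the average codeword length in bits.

Huffman tree construction:
Combine smallest probabilities repeatedly
Resulting codes:
  A: 0 (length 1)
  B: 11 (length 2)
  C: 10 (length 2)
Average length = Σ p(s) × length(s) = 1.5000 bits


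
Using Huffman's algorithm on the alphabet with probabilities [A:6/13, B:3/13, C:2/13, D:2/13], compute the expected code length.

Huffman tree construction:
Combine smallest probabilities repeatedly
Resulting codes:
  A: 0 (length 1)
  B: 10 (length 2)
  C: 110 (length 3)
  D: 111 (length 3)
Average length = Σ p(s) × length(s) = 1.8462 bits


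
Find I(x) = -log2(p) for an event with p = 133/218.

Information content I(x) = -log₂(p(x))
I = -log₂(133/218) = -log₂(0.6101)
I = 0.7129 bits


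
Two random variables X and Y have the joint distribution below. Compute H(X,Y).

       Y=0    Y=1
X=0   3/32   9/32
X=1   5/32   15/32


H(X,Y) = -Σ p(x,y) log₂ p(x,y)
  p(0,0)=3/32: -0.0938 × log₂(0.0938) = 0.3202
  p(0,1)=9/32: -0.2812 × log₂(0.2812) = 0.5147
  p(1,0)=5/32: -0.1562 × log₂(0.1562) = 0.4184
  p(1,1)=15/32: -0.4688 × log₂(0.4688) = 0.5124
H(X,Y) = 1.7657 bits


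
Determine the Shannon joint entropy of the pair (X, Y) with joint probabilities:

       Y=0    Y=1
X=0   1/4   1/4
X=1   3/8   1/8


H(X,Y) = -Σ p(x,y) log₂ p(x,y)
  p(0,0)=1/4: -0.2500 × log₂(0.2500) = 0.5000
  p(0,1)=1/4: -0.2500 × log₂(0.2500) = 0.5000
  p(1,0)=3/8: -0.3750 × log₂(0.3750) = 0.5306
  p(1,1)=1/8: -0.1250 × log₂(0.1250) = 0.3750
H(X,Y) = 1.9056 bits


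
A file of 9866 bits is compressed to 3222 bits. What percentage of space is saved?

Space savings = (1 - Compressed/Original) × 100%
= (1 - 3222/9866) × 100%
= 67.34%


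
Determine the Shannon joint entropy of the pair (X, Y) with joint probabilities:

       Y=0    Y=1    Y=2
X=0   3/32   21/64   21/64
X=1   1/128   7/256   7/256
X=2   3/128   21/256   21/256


H(X,Y) = -Σ p(x,y) log₂ p(x,y)
  p(0,0)=3/32: -0.0938 × log₂(0.0938) = 0.3202
  p(0,1)=21/64: -0.3281 × log₂(0.3281) = 0.5275
  p(0,2)=21/64: -0.3281 × log₂(0.3281) = 0.5275
  p(1,0)=1/128: -0.0078 × log₂(0.0078) = 0.0547
  p(1,1)=7/256: -0.0273 × log₂(0.0273) = 0.1420
  p(1,2)=7/256: -0.0273 × log₂(0.0273) = 0.1420
  p(2,0)=3/128: -0.0234 × log₂(0.0234) = 0.1269
  p(2,1)=21/256: -0.0820 × log₂(0.0820) = 0.2959
  p(2,2)=21/256: -0.0820 × log₂(0.0820) = 0.2959
H(X,Y) = 2.4327 bits


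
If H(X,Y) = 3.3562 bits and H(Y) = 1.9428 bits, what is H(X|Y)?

Chain rule: H(X,Y) = H(X|Y) + H(Y)
H(X|Y) = H(X,Y) - H(Y) = 3.3562 - 1.9428 = 1.4134 bits


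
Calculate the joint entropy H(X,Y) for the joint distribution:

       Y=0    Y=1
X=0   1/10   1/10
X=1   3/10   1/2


H(X,Y) = -Σ p(x,y) log₂ p(x,y)
  p(0,0)=1/10: -0.1000 × log₂(0.1000) = 0.3322
  p(0,1)=1/10: -0.1000 × log₂(0.1000) = 0.3322
  p(1,0)=3/10: -0.3000 × log₂(0.3000) = 0.5211
  p(1,1)=1/2: -0.5000 × log₂(0.5000) = 0.5000
H(X,Y) = 1.6855 bits


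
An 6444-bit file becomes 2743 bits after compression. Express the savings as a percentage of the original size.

Space savings = (1 - Compressed/Original) × 100%
= (1 - 2743/6444) × 100%
= 57.43%


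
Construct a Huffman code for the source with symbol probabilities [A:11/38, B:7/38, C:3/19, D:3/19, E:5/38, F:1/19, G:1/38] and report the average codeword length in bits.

Huffman tree construction:
Combine smallest probabilities repeatedly
Resulting codes:
  A: 10 (length 2)
  B: 00 (length 2)
  C: 110 (length 3)
  D: 111 (length 3)
  E: 011 (length 3)
  F: 0101 (length 4)
  G: 0100 (length 4)
Average length = Σ p(s) × length(s) = 2.6053 bits


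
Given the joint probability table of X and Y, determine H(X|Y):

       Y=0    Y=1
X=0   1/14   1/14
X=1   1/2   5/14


H(X|Y) = Σ_y p(y) H(X|Y=y)
  p(Y=0) = 4/7, H(X|Y=0) = 0.5436
  p(Y=1) = 3/7, H(X|Y=1) = 0.6500
H(X|Y) = 0.5714×0.5436 + 0.4286×0.6500 = 0.5892 bits


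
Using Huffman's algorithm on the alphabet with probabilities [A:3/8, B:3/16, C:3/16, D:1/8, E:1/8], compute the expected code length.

Huffman tree construction:
Combine smallest probabilities repeatedly
Resulting codes:
  A: 11 (length 2)
  B: 00 (length 2)
  C: 01 (length 2)
  D: 100 (length 3)
  E: 101 (length 3)
Average length = Σ p(s) × length(s) = 2.2500 bits


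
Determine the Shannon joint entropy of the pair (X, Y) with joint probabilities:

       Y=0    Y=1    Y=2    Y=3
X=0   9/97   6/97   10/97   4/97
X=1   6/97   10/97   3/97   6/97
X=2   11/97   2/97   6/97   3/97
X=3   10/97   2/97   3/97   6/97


H(X,Y) = -Σ p(x,y) log₂ p(x,y)
  p(0,0)=9/97: -0.0928 × log₂(0.0928) = 0.3182
  p(0,1)=6/97: -0.0619 × log₂(0.0619) = 0.2483
  p(0,2)=10/97: -0.1031 × log₂(0.1031) = 0.3379
  p(0,3)=4/97: -0.0412 × log₂(0.0412) = 0.1897
  p(1,0)=6/97: -0.0619 × log₂(0.0619) = 0.2483
  p(1,1)=10/97: -0.1031 × log₂(0.1031) = 0.3379
  p(1,2)=3/97: -0.0309 × log₂(0.0309) = 0.1551
  p(1,3)=6/97: -0.0619 × log₂(0.0619) = 0.2483
  p(2,0)=11/97: -0.1134 × log₂(0.1134) = 0.3561
  p(2,1)=2/97: -0.0206 × log₂(0.0206) = 0.1155
  p(2,2)=6/97: -0.0619 × log₂(0.0619) = 0.2483
  p(2,3)=3/97: -0.0309 × log₂(0.0309) = 0.1551
  p(3,0)=10/97: -0.1031 × log₂(0.1031) = 0.3379
  p(3,1)=2/97: -0.0206 × log₂(0.0206) = 0.1155
  p(3,2)=3/97: -0.0309 × log₂(0.0309) = 0.1551
  p(3,3)=6/97: -0.0619 × log₂(0.0619) = 0.2483
H(X,Y) = 3.8158 bits


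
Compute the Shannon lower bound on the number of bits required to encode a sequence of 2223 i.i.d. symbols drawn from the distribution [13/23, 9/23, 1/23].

Entropy H = 1.1916 bits/symbol
Minimum bits = H × n = 1.1916 × 2223
= 2648.93 bits


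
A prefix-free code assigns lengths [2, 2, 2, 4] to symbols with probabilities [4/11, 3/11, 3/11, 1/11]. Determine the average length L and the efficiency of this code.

Average length L = Σ p_i × l_i = 2.1818 bits
Entropy H = 1.8676 bits
Efficiency η = H/L × 100% = 85.60%


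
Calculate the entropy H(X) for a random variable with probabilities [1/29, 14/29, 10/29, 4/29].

H(X) = -Σ p(x) log₂ p(x)
  -1/29 × log₂(1/29) = 0.1675
  -14/29 × log₂(14/29) = 0.5072
  -10/29 × log₂(10/29) = 0.5297
  -4/29 × log₂(4/29) = 0.3942
H(X) = 1.5986 bits


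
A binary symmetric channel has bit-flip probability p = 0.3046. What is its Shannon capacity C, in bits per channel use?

For BSC with error probability p:
C = 1 - H(p) where H(p) is binary entropy
H(0.3046) = -0.3046 × log₂(0.3046) - 0.6954 × log₂(0.6954)
H(p) = 0.8868
C = 1 - 0.8868 = 0.1132 bits/use


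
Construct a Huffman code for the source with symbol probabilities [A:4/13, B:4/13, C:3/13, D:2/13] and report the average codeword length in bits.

Huffman tree construction:
Combine smallest probabilities repeatedly
Resulting codes:
  A: 10 (length 2)
  B: 11 (length 2)
  C: 01 (length 2)
  D: 00 (length 2)
Average length = Σ p(s) × length(s) = 2.0000 bits


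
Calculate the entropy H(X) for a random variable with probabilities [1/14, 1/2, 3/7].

H(X) = -Σ p(x) log₂ p(x)
  -1/14 × log₂(1/14) = 0.2720
  -1/2 × log₂(1/2) = 0.5000
  -3/7 × log₂(3/7) = 0.5239
H(X) = 1.2958 bits


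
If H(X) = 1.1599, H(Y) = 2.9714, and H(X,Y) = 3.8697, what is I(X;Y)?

I(X;Y) = H(X) + H(Y) - H(X,Y)
I(X;Y) = 1.1599 + 2.9714 - 3.8697 = 0.2616 bits


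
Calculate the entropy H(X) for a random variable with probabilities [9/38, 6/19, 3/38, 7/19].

H(X) = -Σ p(x) log₂ p(x)
  -9/38 × log₂(9/38) = 0.4922
  -6/19 × log₂(6/19) = 0.5251
  -3/38 × log₂(3/38) = 0.2892
  -7/19 × log₂(7/19) = 0.5307
H(X) = 1.8372 bits


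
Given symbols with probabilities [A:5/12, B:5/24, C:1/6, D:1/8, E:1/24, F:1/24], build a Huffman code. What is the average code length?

Huffman tree construction:
Combine smallest probabilities repeatedly
Resulting codes:
  A: 0 (length 1)
  B: 111 (length 3)
  C: 110 (length 3)
  D: 101 (length 3)
  E: 1000 (length 4)
  F: 1001 (length 4)
Average length = Σ p(s) × length(s) = 2.2500 bits


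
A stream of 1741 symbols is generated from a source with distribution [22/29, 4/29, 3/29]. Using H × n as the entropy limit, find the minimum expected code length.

Entropy H = 1.0351 bits/symbol
Minimum bits = H × n = 1.0351 × 1741
= 1802.18 bits


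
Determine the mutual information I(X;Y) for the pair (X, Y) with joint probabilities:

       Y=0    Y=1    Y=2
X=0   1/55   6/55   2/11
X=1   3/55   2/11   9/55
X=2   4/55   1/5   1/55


H(X) = 1.5706, H(Y) = 1.4392, H(X,Y) = 2.8489
I(X;Y) = H(X) + H(Y) - H(X,Y) = 0.1608 bits


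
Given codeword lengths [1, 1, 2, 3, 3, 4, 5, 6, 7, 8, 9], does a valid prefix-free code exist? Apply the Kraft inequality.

Kraft inequality: Σ 2^(-l_i) ≤ 1 for prefix-free code
Calculating: 2^(-1) + 2^(-1) + 2^(-2) + 2^(-3) + 2^(-3) + 2^(-4) + 2^(-5) + 2^(-6) + 2^(-7) + 2^(-8) + 2^(-9)
= 0.5 + 0.5 + 0.25 + 0.125 + 0.125 + 0.0625 + 0.03125 + 0.015625 + 0.0078125 + 0.00390625 + 0.001953125
= 1.6230
Since 1.6230 > 1, prefix-free code does not exist


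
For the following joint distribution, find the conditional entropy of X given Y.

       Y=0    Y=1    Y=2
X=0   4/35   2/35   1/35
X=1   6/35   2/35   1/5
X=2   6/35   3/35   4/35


H(X|Y) = Σ_y p(y) H(X|Y=y)
  p(Y=0) = 16/35, H(X|Y=0) = 1.5613
  p(Y=1) = 1/5, H(X|Y=1) = 1.5567
  p(Y=2) = 12/35, H(X|Y=2) = 1.2807
H(X|Y) = 0.4571×1.5613 + 0.2000×1.5567 + 0.3429×1.2807 = 1.4641 bits


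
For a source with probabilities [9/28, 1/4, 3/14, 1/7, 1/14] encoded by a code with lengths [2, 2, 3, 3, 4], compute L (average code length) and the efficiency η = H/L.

Average length L = Σ p_i × l_i = 2.5000 bits
Entropy H = 2.1755 bits
Efficiency η = H/L × 100% = 87.02%


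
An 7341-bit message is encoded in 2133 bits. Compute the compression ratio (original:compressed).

Compression ratio = Original / Compressed
= 7341 / 2133 = 3.44:1


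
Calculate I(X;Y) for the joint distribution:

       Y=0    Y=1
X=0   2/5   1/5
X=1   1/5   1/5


H(X) = 0.9710, H(Y) = 0.9710, H(X,Y) = 1.9219
I(X;Y) = H(X) + H(Y) - H(X,Y) = 0.0200 bits


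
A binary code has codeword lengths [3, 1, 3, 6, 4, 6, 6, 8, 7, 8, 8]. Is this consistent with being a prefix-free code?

Kraft inequality: Σ 2^(-l_i) ≤ 1 for prefix-free code
Calculating: 2^(-3) + 2^(-1) + 2^(-3) + 2^(-6) + 2^(-4) + 2^(-6) + 2^(-6) + 2^(-8) + 2^(-7) + 2^(-8) + 2^(-8)
= 0.125 + 0.5 + 0.125 + 0.015625 + 0.0625 + 0.015625 + 0.015625 + 0.00390625 + 0.0078125 + 0.00390625 + 0.00390625
= 0.8789
Since 0.8789 ≤ 1, prefix-free code exists


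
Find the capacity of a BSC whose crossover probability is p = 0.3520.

For BSC with error probability p:
C = 1 - H(p) where H(p) is binary entropy
H(0.3520) = -0.3520 × log₂(0.3520) - 0.6480 × log₂(0.6480)
H(p) = 0.9358
C = 1 - 0.9358 = 0.0642 bits/use


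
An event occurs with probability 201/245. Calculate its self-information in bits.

Information content I(x) = -log₂(p(x))
I = -log₂(201/245) = -log₂(0.8204)
I = 0.2856 bits


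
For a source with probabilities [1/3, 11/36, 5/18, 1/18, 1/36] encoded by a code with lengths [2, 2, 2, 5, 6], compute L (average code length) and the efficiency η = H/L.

Average length L = Σ p_i × l_i = 2.2778 bits
Entropy H = 1.9396 bits
Efficiency η = H/L × 100% = 85.15%


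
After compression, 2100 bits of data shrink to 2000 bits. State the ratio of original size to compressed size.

Compression ratio = Original / Compressed
= 2100 / 2000 = 1.05:1


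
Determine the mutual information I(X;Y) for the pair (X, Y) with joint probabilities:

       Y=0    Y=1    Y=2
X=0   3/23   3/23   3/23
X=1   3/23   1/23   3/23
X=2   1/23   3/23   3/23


H(X) = 1.5743, H(Y) = 1.5743, H(X,Y) = 3.0764
I(X;Y) = H(X) + H(Y) - H(X,Y) = 0.0722 bits


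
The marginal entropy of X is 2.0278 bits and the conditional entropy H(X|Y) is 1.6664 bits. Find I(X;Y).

I(X;Y) = H(X) - H(X|Y)
I(X;Y) = 2.0278 - 1.6664 = 0.3614 bits


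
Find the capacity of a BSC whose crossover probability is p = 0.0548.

For BSC with error probability p:
C = 1 - H(p) where H(p) is binary entropy
H(0.0548) = -0.0548 × log₂(0.0548) - 0.9452 × log₂(0.9452)
H(p) = 0.3064
C = 1 - 0.3064 = 0.6936 bits/use


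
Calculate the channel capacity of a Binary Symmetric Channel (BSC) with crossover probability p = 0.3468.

For BSC with error probability p:
C = 1 - H(p) where H(p) is binary entropy
H(0.3468) = -0.3468 × log₂(0.3468) - 0.6532 × log₂(0.6532)
H(p) = 0.9312
C = 1 - 0.9312 = 0.0688 bits/use


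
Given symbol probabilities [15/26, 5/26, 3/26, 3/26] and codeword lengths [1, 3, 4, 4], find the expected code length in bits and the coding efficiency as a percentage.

Average length L = Σ p_i × l_i = 2.0769 bits
Entropy H = 1.6342 bits
Efficiency η = H/L × 100% = 78.68%


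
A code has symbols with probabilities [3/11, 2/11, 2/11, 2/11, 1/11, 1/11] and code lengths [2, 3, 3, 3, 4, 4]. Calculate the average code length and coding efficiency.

Average length L = Σ p_i × l_i = 2.9091 bits
Entropy H = 2.4817 bits
Efficiency η = H/L × 100% = 85.31%


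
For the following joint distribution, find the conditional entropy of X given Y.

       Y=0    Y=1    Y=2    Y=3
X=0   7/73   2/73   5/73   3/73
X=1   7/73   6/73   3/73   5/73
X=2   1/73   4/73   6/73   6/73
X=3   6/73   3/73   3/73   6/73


H(X|Y) = Σ_y p(y) H(X|Y=y)
  p(Y=0) = 21/73, H(X|Y=0) = 1.7822
  p(Y=1) = 15/73, H(X|Y=1) = 1.8892
  p(Y=2) = 17/73, H(X|Y=2) = 1.9328
  p(Y=3) = 20/73, H(X|Y=3) = 1.9527
H(X|Y) = 0.2877×1.7822 + 0.2055×1.8892 + 0.2329×1.9328 + 0.2740×1.9527 = 1.8860 bits


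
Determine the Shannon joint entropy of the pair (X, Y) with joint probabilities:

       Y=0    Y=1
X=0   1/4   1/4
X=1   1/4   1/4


H(X,Y) = -Σ p(x,y) log₂ p(x,y)
  p(0,0)=1/4: -0.2500 × log₂(0.2500) = 0.5000
  p(0,1)=1/4: -0.2500 × log₂(0.2500) = 0.5000
  p(1,0)=1/4: -0.2500 × log₂(0.2500) = 0.5000
  p(1,1)=1/4: -0.2500 × log₂(0.2500) = 0.5000
H(X,Y) = 2.0000 bits


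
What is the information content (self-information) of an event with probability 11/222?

Information content I(x) = -log₂(p(x))
I = -log₂(11/222) = -log₂(0.0495)
I = 4.3350 bits


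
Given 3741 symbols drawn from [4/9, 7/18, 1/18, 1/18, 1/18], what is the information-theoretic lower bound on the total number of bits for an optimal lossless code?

Entropy H = 1.7448 bits/symbol
Minimum bits = H × n = 1.7448 × 3741
= 6527.46 bits


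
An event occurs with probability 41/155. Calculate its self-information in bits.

Information content I(x) = -log₂(p(x))
I = -log₂(41/155) = -log₂(0.2645)
I = 1.9186 bits


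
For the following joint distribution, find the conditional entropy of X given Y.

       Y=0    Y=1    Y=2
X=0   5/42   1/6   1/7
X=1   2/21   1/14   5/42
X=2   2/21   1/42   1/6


H(X|Y) = Σ_y p(y) H(X|Y=y)
  p(Y=0) = 13/42, H(X|Y=0) = 1.5766
  p(Y=1) = 11/42, H(X|Y=1) = 1.2407
  p(Y=2) = 3/7, H(X|Y=2) = 1.5715
H(X|Y) = 0.3095×1.5766 + 0.2619×1.2407 + 0.4286×1.5715 = 1.4865 bits


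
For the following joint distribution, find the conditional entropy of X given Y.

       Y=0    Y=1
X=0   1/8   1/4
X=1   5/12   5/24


H(X|Y) = Σ_y p(y) H(X|Y=y)
  p(Y=0) = 13/24, H(X|Y=0) = 0.7793
  p(Y=1) = 11/24, H(X|Y=1) = 0.9940
H(X|Y) = 0.5417×0.7793 + 0.4583×0.9940 = 0.8777 bits


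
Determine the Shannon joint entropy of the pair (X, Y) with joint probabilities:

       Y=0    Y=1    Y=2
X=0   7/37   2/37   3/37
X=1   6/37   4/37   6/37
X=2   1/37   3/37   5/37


H(X,Y) = -Σ p(x,y) log₂ p(x,y)
  p(0,0)=7/37: -0.1892 × log₂(0.1892) = 0.4545
  p(0,1)=2/37: -0.0541 × log₂(0.0541) = 0.2275
  p(0,2)=3/37: -0.0811 × log₂(0.0811) = 0.2939
  p(1,0)=6/37: -0.1622 × log₂(0.1622) = 0.4256
  p(1,1)=4/37: -0.1081 × log₂(0.1081) = 0.3470
  p(1,2)=6/37: -0.1622 × log₂(0.1622) = 0.4256
  p(2,0)=1/37: -0.0270 × log₂(0.0270) = 0.1408
  p(2,1)=3/37: -0.0811 × log₂(0.0811) = 0.2939
  p(2,2)=5/37: -0.1351 × log₂(0.1351) = 0.3902
H(X,Y) = 2.9989 bits


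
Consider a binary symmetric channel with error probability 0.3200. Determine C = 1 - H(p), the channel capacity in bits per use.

For BSC with error probability p:
C = 1 - H(p) where H(p) is binary entropy
H(0.3200) = -0.3200 × log₂(0.3200) - 0.6800 × log₂(0.6800)
H(p) = 0.9044
C = 1 - 0.9044 = 0.0956 bits/use


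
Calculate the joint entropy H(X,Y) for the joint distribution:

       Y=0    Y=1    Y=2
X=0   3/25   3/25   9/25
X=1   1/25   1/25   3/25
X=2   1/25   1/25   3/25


H(X,Y) = -Σ p(x,y) log₂ p(x,y)
  p(0,0)=3/25: -0.1200 × log₂(0.1200) = 0.3671
  p(0,1)=3/25: -0.1200 × log₂(0.1200) = 0.3671
  p(0,2)=9/25: -0.3600 × log₂(0.3600) = 0.5306
  p(1,0)=1/25: -0.0400 × log₂(0.0400) = 0.1858
  p(1,1)=1/25: -0.0400 × log₂(0.0400) = 0.1858
  p(1,2)=3/25: -0.1200 × log₂(0.1200) = 0.3671
  p(2,0)=1/25: -0.0400 × log₂(0.0400) = 0.1858
  p(2,1)=1/25: -0.0400 × log₂(0.0400) = 0.1858
  p(2,2)=3/25: -0.1200 × log₂(0.1200) = 0.3671
H(X,Y) = 2.7419 bits


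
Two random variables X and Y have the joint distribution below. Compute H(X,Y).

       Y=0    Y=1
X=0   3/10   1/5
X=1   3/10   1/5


H(X,Y) = -Σ p(x,y) log₂ p(x,y)
  p(0,0)=3/10: -0.3000 × log₂(0.3000) = 0.5211
  p(0,1)=1/5: -0.2000 × log₂(0.2000) = 0.4644
  p(1,0)=3/10: -0.3000 × log₂(0.3000) = 0.5211
  p(1,1)=1/5: -0.2000 × log₂(0.2000) = 0.4644
H(X,Y) = 1.9710 bits
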